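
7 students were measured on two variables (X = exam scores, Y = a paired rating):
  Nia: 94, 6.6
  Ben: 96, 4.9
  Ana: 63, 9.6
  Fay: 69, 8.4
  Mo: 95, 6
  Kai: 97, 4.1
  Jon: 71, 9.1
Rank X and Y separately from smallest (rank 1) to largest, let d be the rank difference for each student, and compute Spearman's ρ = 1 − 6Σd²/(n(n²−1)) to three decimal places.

Ranks of variable 1: 4, 6, 1, 2, 5, 7, 3
Ranks of variable 2: 4, 2, 7, 5, 3, 1, 6
d = r₁ − r₂: 0, 4, -6, -3, 2, 6, -3
d²: 0, 16, 36, 9, 4, 36, 9; Σd² = 110
ρ = 1 − 6·110/(7·48) = 1 − 660/336 = -0.964

-0.964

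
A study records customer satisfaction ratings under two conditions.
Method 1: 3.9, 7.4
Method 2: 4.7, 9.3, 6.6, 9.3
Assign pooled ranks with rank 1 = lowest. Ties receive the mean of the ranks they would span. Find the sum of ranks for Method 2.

Sorted (ascending): 3.9, 4.7, 6.6, 7.4, 9.3, 9.3
The 2 values of 9.3 occupy positions 5–6 → average rank (5+6)/2 = 5.5.
Method 2 values → pooled ranks: 4.7→2, 9.3→5.5, 6.6→3, 9.3→5.5
Rank sum = 2 + 5.5 + 3 + 5.5 = 16

16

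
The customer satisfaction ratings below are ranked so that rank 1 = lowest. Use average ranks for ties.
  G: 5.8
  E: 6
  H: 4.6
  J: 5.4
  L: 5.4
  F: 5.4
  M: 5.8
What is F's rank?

3

Sorted (ascending): 4.6, 5.4, 5.4, 5.4, 5.8, 5.8, 6
The 3 values of 5.4 occupy positions 2–4 → average rank 3.
The 2 values of 5.8 occupy positions 5–6 → average rank (5+6)/2 = 5.5.
F has value 5.4 → rank 3.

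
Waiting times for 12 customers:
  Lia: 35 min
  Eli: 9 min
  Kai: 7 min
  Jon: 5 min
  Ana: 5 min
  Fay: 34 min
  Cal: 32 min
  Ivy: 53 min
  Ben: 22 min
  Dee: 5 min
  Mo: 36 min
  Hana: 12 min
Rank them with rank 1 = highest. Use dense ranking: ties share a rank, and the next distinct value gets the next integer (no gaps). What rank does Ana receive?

Sorted (descending): 53, 36, 35, 34, 32, 22, 12, 9, 7, 5, 5, 5
The 3 values of 5 share dense rank 10.
Remaining distinct values take the next consecutive integers.
Ana has value 5 min → rank 10.

10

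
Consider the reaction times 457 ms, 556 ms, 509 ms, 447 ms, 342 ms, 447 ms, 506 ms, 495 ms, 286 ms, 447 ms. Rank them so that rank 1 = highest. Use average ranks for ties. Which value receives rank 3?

506

Sorted (descending): 556, 509, 506, 495, 457, 447, 447, 447, 342, 286
The 3 values of 447 occupy positions 6–8 → average rank 7.
Rank 3 → value 506.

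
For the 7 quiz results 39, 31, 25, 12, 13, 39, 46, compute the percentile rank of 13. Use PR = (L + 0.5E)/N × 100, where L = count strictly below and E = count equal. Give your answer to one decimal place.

N = 7.
Strictly below 13: 1. Equal to 13: 1.
PR = (1 + 0.5·1)/7 × 100 = 21.4

21.4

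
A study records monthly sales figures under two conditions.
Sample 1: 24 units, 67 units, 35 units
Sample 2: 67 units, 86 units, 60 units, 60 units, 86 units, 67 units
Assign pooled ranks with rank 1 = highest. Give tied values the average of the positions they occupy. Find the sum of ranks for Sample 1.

Sorted (descending): 86, 86, 67, 67, 67, 60, 60, 35, 24
The 2 values of 86 occupy positions 1–2 → average rank (1+2)/2 = 1.5.
The 3 values of 67 occupy positions 3–5 → average rank 4.
The 2 values of 60 occupy positions 6–7 → average rank (6+7)/2 = 6.5.
Sample 1 values → pooled ranks: 24→9, 67→4, 35→8
Rank sum = 9 + 4 + 8 = 21

21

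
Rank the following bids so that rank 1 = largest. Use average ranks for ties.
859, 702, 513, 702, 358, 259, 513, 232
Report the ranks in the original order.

1, 2.5, 4.5, 2.5, 6, 7, 4.5, 8

Sorted (descending): 859, 702, 702, 513, 513, 358, 259, 232
The 2 values of 702 occupy positions 2–3 → average rank (2+3)/2 = 2.5.
The 2 values of 513 occupy positions 4–5 → average rank (4+5)/2 = 4.5.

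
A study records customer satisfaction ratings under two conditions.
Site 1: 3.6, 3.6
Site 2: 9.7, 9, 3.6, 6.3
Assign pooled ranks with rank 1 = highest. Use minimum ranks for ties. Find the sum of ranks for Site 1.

Sorted (descending): 9.7, 9, 6.3, 3.6, 3.6, 3.6
The 3 values of 3.6 occupy positions 4–6 → each gets rank 4.
Site 1 values → pooled ranks: 3.6→4, 3.6→4
Rank sum = 4 + 4 = 8

8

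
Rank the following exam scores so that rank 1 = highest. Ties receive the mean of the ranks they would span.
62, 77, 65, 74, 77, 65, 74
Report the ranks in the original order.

Sorted (descending): 77, 77, 74, 74, 65, 65, 62
The 2 values of 77 occupy positions 1–2 → average rank (1+2)/2 = 1.5.
The 2 values of 74 occupy positions 3–4 → average rank (3+4)/2 = 3.5.
The 2 values of 65 occupy positions 5–6 → average rank (5+6)/2 = 5.5.

7, 1.5, 5.5, 3.5, 1.5, 5.5, 3.5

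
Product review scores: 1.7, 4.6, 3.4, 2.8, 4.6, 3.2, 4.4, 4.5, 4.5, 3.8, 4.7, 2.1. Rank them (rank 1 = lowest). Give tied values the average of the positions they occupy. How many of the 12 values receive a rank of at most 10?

Sorted (ascending): 1.7, 2.1, 2.8, 3.2, 3.4, 3.8, 4.4, 4.5, 4.5, 4.6, 4.6, 4.7
The 2 values of 4.5 occupy positions 8–9 → average rank (8+9)/2 = 8.5.
The 2 values of 4.6 occupy positions 10–11 → average rank (10+11)/2 = 10.5.
Ranks ≤ 10: {1, 2, 3, 4, 5, 6, 7, 8.5, 8.5} → 9 values.

9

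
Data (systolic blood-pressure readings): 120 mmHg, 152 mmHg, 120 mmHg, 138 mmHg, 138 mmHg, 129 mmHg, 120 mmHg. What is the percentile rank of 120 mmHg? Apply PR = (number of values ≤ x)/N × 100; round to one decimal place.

N = 7.
Strictly below 120: 0. Equal to 120: 3.
PR = 3/7 × 100 = 42.9

42.9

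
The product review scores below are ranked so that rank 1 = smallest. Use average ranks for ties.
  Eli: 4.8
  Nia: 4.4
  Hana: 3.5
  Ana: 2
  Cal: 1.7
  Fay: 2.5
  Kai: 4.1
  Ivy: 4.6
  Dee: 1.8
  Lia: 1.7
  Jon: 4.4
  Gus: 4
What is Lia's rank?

1.5

Sorted (ascending): 1.7, 1.7, 1.8, 2, 2.5, 3.5, 4, 4.1, 4.4, 4.4, 4.6, 4.8
The 2 values of 1.7 occupy positions 1–2 → average rank (1+2)/2 = 1.5.
The 2 values of 4.4 occupy positions 9–10 → average rank (9+10)/2 = 9.5.
Lia has value 1.7 → rank 1.5.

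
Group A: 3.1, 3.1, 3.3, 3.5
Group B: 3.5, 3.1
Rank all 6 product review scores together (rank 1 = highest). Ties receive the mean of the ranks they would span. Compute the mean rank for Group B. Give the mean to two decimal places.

Sorted (descending): 3.5, 3.5, 3.3, 3.1, 3.1, 3.1
The 2 values of 3.5 occupy positions 1–2 → average rank (1+2)/2 = 1.5.
The 3 values of 3.1 occupy positions 4–6 → average rank 5.
Group B values → pooled ranks: 3.5→1.5, 3.1→5
Mean rank = (1.5 + 5) / 2 = 3.25

3.25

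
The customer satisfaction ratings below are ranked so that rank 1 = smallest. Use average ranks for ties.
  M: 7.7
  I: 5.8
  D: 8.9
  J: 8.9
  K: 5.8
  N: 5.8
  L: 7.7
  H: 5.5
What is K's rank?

3

Sorted (ascending): 5.5, 5.8, 5.8, 5.8, 7.7, 7.7, 8.9, 8.9
The 3 values of 5.8 occupy positions 2–4 → average rank 3.
The 2 values of 7.7 occupy positions 5–6 → average rank (5+6)/2 = 5.5.
The 2 values of 8.9 occupy positions 7–8 → average rank (7+8)/2 = 7.5.
K has value 5.8 → rank 3.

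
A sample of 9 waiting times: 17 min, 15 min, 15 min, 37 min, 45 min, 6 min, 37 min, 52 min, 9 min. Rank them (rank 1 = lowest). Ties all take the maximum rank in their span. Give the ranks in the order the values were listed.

Sorted (ascending): 6, 9, 15, 15, 17, 37, 37, 45, 52
The 2 values of 15 occupy positions 3–4 → each gets rank 4.
The 2 values of 37 occupy positions 6–7 → each gets rank 7.

5, 4, 4, 7, 8, 1, 7, 9, 2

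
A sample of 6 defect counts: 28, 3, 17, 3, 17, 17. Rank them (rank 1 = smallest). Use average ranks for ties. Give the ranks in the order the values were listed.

6, 1.5, 4, 1.5, 4, 4

Sorted (ascending): 3, 3, 17, 17, 17, 28
The 2 values of 3 occupy positions 1–2 → average rank (1+2)/2 = 1.5.
The 3 values of 17 occupy positions 3–5 → average rank 4.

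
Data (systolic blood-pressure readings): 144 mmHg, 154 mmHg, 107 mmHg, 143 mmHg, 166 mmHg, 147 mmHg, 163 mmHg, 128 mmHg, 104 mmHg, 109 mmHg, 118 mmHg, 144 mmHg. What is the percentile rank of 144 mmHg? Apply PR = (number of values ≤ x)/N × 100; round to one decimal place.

66.7

N = 12.
Strictly below 144: 6. Equal to 144: 2.
PR = 8/12 × 100 = 66.7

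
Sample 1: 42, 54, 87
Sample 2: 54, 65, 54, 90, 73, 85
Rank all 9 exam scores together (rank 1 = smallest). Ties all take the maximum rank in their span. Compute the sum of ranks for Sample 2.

Sorted (ascending): 42, 54, 54, 54, 65, 73, 85, 87, 90
The 3 values of 54 occupy positions 2–4 → each gets rank 4.
Sample 2 values → pooled ranks: 54→4, 65→5, 54→4, 90→9, 73→6, 85→7
Rank sum = 4 + 5 + 4 + 9 + 6 + 7 = 35

35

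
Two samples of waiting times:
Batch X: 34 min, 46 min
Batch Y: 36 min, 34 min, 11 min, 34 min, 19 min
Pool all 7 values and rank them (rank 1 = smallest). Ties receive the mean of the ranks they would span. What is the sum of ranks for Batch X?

Sorted (ascending): 11, 19, 34, 34, 34, 36, 46
The 3 values of 34 occupy positions 3–5 → average rank 4.
Batch X values → pooled ranks: 34→4, 46→7
Rank sum = 4 + 7 = 11

11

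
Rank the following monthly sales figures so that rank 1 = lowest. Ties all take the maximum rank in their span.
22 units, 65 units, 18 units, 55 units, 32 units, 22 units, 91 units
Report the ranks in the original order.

Sorted (ascending): 18, 22, 22, 32, 55, 65, 91
The 2 values of 22 occupy positions 2–3 → each gets rank 3.

3, 6, 1, 5, 4, 3, 7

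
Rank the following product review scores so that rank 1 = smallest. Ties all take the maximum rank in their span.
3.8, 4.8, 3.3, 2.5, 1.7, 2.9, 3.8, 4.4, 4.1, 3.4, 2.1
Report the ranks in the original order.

Sorted (ascending): 1.7, 2.1, 2.5, 2.9, 3.3, 3.4, 3.8, 3.8, 4.1, 4.4, 4.8
The 2 values of 3.8 occupy positions 7–8 → each gets rank 8.

8, 11, 5, 3, 1, 4, 8, 10, 9, 6, 2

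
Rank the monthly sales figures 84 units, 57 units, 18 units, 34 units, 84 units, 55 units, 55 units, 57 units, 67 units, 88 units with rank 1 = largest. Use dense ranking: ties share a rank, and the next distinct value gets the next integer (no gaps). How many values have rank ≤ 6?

9

Sorted (descending): 88, 84, 84, 67, 57, 57, 55, 55, 34, 18
The 2 values of 84 share dense rank 2.
The 2 values of 57 share dense rank 4.
The 2 values of 55 share dense rank 5.
Remaining distinct values take the next consecutive integers.
Ranks ≤ 6: {1, 2, 2, 3, 4, 4, 5, 5, 6} → 9 values.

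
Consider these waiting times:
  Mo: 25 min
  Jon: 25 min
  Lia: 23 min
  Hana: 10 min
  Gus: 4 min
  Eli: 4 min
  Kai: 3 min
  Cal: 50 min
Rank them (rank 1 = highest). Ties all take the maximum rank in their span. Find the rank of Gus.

7

Sorted (descending): 50, 25, 25, 23, 10, 4, 4, 3
The 2 values of 25 occupy positions 2–3 → each gets rank 3.
The 2 values of 4 occupy positions 6–7 → each gets rank 7.
Gus has value 4 min → rank 7.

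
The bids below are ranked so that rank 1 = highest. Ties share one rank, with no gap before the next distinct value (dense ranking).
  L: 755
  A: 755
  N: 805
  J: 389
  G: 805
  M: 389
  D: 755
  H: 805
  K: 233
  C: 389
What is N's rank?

1

Sorted (descending): 805, 805, 805, 755, 755, 755, 389, 389, 389, 233
The 3 values of 805 share dense rank 1.
The 3 values of 755 share dense rank 2.
The 3 values of 389 share dense rank 3.
Remaining distinct values take the next consecutive integers.
N has value 805 → rank 1.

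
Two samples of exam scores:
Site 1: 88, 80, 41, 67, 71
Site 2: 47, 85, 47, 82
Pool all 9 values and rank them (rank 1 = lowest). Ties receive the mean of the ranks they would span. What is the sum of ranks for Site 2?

Sorted (ascending): 41, 47, 47, 67, 71, 80, 82, 85, 88
The 2 values of 47 occupy positions 2–3 → average rank (2+3)/2 = 2.5.
Site 2 values → pooled ranks: 47→2.5, 85→8, 47→2.5, 82→7
Rank sum = 2.5 + 8 + 2.5 + 7 = 20

20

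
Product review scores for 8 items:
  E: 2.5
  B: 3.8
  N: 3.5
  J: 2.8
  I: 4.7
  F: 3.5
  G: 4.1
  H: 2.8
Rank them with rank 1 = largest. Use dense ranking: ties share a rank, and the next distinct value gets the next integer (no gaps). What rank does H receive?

5

Sorted (descending): 4.7, 4.1, 3.8, 3.5, 3.5, 2.8, 2.8, 2.5
The 2 values of 3.5 share dense rank 4.
The 2 values of 2.8 share dense rank 5.
Remaining distinct values take the next consecutive integers.
H has value 2.8 → rank 5.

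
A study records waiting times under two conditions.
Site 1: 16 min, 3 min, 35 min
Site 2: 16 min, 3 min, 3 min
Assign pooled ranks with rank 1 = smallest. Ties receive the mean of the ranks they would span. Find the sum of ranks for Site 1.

12.5

Sorted (ascending): 3, 3, 3, 16, 16, 35
The 3 values of 3 occupy positions 1–3 → average rank 2.
The 2 values of 16 occupy positions 4–5 → average rank (4+5)/2 = 4.5.
Site 1 values → pooled ranks: 16→4.5, 3→2, 35→6
Rank sum = 4.5 + 2 + 6 = 12.5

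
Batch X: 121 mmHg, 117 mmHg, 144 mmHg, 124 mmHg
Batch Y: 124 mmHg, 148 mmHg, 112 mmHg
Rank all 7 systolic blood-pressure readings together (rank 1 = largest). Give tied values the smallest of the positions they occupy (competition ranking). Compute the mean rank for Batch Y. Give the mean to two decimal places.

Sorted (descending): 148, 144, 124, 124, 121, 117, 112
The 2 values of 124 occupy positions 3–4 → each gets rank 3.
Batch Y values → pooled ranks: 124→3, 148→1, 112→7
Mean rank = (3 + 1 + 7) / 3 = 3.67

3.67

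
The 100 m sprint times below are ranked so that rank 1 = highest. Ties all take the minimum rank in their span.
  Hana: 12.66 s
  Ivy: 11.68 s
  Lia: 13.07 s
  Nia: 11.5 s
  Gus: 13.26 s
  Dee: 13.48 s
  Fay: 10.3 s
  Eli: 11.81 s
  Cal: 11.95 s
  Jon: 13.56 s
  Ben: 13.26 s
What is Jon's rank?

Sorted (descending): 13.56, 13.48, 13.26, 13.26, 13.07, 12.66, 11.95, 11.81, 11.68, 11.5, 10.3
The 2 values of 13.26 occupy positions 3–4 → each gets rank 3.
Jon has value 13.56 s → rank 1.

1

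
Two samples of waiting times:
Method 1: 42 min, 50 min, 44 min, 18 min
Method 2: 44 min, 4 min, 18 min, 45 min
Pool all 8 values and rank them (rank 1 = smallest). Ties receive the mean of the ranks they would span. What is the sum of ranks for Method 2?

16

Sorted (ascending): 4, 18, 18, 42, 44, 44, 45, 50
The 2 values of 18 occupy positions 2–3 → average rank (2+3)/2 = 2.5.
The 2 values of 44 occupy positions 5–6 → average rank (5+6)/2 = 5.5.
Method 2 values → pooled ranks: 44→5.5, 4→1, 18→2.5, 45→7
Rank sum = 5.5 + 1 + 2.5 + 7 = 16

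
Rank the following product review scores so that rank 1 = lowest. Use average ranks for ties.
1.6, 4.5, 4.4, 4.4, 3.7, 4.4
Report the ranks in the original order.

Sorted (ascending): 1.6, 3.7, 4.4, 4.4, 4.4, 4.5
The 3 values of 4.4 occupy positions 3–5 → average rank 4.

1, 6, 4, 4, 2, 4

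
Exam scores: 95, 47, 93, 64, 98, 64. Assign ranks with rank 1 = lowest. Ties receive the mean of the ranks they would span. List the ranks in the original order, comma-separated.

Sorted (ascending): 47, 64, 64, 93, 95, 98
The 2 values of 64 occupy positions 2–3 → average rank (2+3)/2 = 2.5.

5, 1, 4, 2.5, 6, 2.5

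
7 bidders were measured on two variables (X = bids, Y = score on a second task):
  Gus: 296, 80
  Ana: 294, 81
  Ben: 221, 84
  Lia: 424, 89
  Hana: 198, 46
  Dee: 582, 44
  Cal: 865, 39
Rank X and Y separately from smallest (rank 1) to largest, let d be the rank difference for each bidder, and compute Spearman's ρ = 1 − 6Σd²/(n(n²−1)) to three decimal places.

Ranks of variable 1: 4, 3, 2, 5, 1, 6, 7
Ranks of variable 2: 4, 5, 6, 7, 3, 2, 1
d = r₁ − r₂: 0, -2, -4, -2, -2, 4, 6
d²: 0, 4, 16, 4, 4, 16, 36; Σd² = 80
ρ = 1 − 6·80/(7·48) = 1 − 480/336 = -0.429

-0.429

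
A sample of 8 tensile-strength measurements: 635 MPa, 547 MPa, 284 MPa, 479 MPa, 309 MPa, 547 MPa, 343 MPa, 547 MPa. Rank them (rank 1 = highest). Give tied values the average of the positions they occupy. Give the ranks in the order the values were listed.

1, 3, 8, 5, 7, 3, 6, 3

Sorted (descending): 635, 547, 547, 547, 479, 343, 309, 284
The 3 values of 547 occupy positions 2–4 → average rank 3.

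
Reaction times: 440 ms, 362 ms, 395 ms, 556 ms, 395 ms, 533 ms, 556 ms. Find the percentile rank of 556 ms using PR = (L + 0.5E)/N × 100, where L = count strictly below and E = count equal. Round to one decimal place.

85.7

N = 7.
Strictly below 556: 5. Equal to 556: 2.
PR = (5 + 0.5·2)/7 × 100 = 85.7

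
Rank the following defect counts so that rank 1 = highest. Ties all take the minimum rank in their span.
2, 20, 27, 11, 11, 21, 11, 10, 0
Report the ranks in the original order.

8, 3, 1, 4, 4, 2, 4, 7, 9

Sorted (descending): 27, 21, 20, 11, 11, 11, 10, 2, 0
The 3 values of 11 occupy positions 4–6 → each gets rank 4.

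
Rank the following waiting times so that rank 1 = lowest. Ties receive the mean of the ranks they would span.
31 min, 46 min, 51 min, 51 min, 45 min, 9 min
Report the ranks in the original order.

Sorted (ascending): 9, 31, 45, 46, 51, 51
The 2 values of 51 occupy positions 5–6 → average rank (5+6)/2 = 5.5.

2, 4, 5.5, 5.5, 3, 1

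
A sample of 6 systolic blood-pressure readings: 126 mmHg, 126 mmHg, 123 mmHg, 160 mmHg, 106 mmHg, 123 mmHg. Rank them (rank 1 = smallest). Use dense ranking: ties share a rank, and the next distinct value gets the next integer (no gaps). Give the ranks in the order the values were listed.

3, 3, 2, 4, 1, 2

Sorted (ascending): 106, 123, 123, 126, 126, 160
The 2 values of 123 share dense rank 2.
The 2 values of 126 share dense rank 3.
Remaining distinct values take the next consecutive integers.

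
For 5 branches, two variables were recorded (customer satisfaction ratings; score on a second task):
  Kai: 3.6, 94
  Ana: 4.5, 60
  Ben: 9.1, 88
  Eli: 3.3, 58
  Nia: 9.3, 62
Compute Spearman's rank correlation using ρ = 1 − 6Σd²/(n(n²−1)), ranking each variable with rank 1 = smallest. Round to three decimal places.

0.300

Ranks of variable 1: 2, 3, 4, 1, 5
Ranks of variable 2: 5, 2, 4, 1, 3
d = r₁ − r₂: -3, 1, 0, 0, 2
d²: 9, 1, 0, 0, 4; Σd² = 14
ρ = 1 − 6·14/(5·24) = 1 − 84/120 = 0.300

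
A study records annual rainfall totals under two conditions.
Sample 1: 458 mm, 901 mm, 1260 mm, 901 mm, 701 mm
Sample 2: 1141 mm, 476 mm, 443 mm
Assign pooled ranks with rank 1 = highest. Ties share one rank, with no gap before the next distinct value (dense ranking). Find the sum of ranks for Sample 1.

Sorted (descending): 1260, 1141, 901, 901, 701, 476, 458, 443
The 2 values of 901 share dense rank 3.
Remaining distinct values take the next consecutive integers.
Sample 1 values → pooled ranks: 458→6, 901→3, 1260→1, 901→3, 701→4
Rank sum = 6 + 3 + 1 + 3 + 4 = 17

17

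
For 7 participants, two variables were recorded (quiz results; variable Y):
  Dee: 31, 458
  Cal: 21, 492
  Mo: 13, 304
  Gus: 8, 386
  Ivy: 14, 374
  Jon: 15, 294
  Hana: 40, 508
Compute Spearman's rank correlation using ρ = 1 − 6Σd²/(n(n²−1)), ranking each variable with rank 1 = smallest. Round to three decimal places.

Ranks of variable 1: 6, 5, 2, 1, 3, 4, 7
Ranks of variable 2: 5, 6, 2, 4, 3, 1, 7
d = r₁ − r₂: 1, -1, 0, -3, 0, 3, 0
d²: 1, 1, 0, 9, 0, 9, 0; Σd² = 20
ρ = 1 − 6·20/(7·48) = 1 − 120/336 = 0.643

0.643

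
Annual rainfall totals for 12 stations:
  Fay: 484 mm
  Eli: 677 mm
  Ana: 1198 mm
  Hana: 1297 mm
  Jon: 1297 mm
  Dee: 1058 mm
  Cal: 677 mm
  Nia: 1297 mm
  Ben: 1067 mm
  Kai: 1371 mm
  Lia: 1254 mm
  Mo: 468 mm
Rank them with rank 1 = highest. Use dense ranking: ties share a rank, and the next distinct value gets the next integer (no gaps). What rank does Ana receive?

Sorted (descending): 1371, 1297, 1297, 1297, 1254, 1198, 1067, 1058, 677, 677, 484, 468
The 3 values of 1297 share dense rank 2.
The 2 values of 677 share dense rank 7.
Remaining distinct values take the next consecutive integers.
Ana has value 1198 mm → rank 4.

4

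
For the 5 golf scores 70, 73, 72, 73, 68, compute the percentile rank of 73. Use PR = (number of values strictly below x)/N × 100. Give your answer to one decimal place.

N = 5.
Strictly below 73: 3. Equal to 73: 2.
PR = 3/5 × 100 = 60.0

60.0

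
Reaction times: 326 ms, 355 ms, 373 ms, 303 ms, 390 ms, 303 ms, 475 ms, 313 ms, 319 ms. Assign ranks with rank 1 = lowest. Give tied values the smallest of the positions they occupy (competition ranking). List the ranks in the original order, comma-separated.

5, 6, 7, 1, 8, 1, 9, 3, 4

Sorted (ascending): 303, 303, 313, 319, 326, 355, 373, 390, 475
The 2 values of 303 occupy positions 1–2 → each gets rank 1.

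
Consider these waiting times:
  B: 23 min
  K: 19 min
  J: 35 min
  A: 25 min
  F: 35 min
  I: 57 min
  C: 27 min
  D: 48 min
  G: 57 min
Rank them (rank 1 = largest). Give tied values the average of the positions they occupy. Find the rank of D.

Sorted (descending): 57, 57, 48, 35, 35, 27, 25, 23, 19
The 2 values of 57 occupy positions 1–2 → average rank (1+2)/2 = 1.5.
The 2 values of 35 occupy positions 4–5 → average rank (4+5)/2 = 4.5.
D has value 48 min → rank 3.

3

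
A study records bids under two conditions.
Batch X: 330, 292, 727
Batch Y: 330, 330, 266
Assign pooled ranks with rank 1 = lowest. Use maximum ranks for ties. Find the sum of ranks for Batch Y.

Sorted (ascending): 266, 292, 330, 330, 330, 727
The 3 values of 330 occupy positions 3–5 → each gets rank 5.
Batch Y values → pooled ranks: 330→5, 330→5, 266→1
Rank sum = 5 + 5 + 1 = 11

11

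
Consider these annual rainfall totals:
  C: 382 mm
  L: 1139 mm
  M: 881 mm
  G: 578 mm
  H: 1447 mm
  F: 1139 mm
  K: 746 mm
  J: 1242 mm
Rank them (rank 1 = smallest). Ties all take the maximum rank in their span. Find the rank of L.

Sorted (ascending): 382, 578, 746, 881, 1139, 1139, 1242, 1447
The 2 values of 1139 occupy positions 5–6 → each gets rank 6.
L has value 1139 mm → rank 6.

6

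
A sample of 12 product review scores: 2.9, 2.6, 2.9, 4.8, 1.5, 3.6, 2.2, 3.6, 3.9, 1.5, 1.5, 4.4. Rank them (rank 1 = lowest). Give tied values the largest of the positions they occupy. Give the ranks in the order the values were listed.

Sorted (ascending): 1.5, 1.5, 1.5, 2.2, 2.6, 2.9, 2.9, 3.6, 3.6, 3.9, 4.4, 4.8
The 3 values of 1.5 occupy positions 1–3 → each gets rank 3.
The 2 values of 2.9 occupy positions 6–7 → each gets rank 7.
The 2 values of 3.6 occupy positions 8–9 → each gets rank 9.

7, 5, 7, 12, 3, 9, 4, 9, 10, 3, 3, 11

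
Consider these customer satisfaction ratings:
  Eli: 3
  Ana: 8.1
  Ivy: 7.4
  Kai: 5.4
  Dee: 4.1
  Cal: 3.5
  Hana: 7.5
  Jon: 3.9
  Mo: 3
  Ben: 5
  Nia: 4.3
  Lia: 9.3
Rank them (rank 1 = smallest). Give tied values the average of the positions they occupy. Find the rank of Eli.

Sorted (ascending): 3, 3, 3.5, 3.9, 4.1, 4.3, 5, 5.4, 7.4, 7.5, 8.1, 9.3
The 2 values of 3 occupy positions 1–2 → average rank (1+2)/2 = 1.5.
Eli has value 3 → rank 1.5.

1.5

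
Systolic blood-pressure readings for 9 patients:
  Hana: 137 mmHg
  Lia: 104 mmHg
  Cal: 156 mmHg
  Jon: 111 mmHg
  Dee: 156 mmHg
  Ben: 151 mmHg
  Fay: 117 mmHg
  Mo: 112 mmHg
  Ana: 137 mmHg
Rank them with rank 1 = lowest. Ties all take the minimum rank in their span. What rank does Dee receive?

Sorted (ascending): 104, 111, 112, 117, 137, 137, 151, 156, 156
The 2 values of 137 occupy positions 5–6 → each gets rank 5.
The 2 values of 156 occupy positions 8–9 → each gets rank 8.
Dee has value 156 mmHg → rank 8.

8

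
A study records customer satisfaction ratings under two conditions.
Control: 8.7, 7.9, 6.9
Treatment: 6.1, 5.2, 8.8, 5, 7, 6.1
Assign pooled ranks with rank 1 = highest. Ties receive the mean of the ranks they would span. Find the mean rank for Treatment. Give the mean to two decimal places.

Sorted (descending): 8.8, 8.7, 7.9, 7, 6.9, 6.1, 6.1, 5.2, 5
The 2 values of 6.1 occupy positions 6–7 → average rank (6+7)/2 = 6.5.
Treatment values → pooled ranks: 6.1→6.5, 5.2→8, 8.8→1, 5→9, 7→4, 6.1→6.5
Mean rank = (6.5 + 8 + 1 + 9 + 4 + 6.5) / 6 = 5.83

5.83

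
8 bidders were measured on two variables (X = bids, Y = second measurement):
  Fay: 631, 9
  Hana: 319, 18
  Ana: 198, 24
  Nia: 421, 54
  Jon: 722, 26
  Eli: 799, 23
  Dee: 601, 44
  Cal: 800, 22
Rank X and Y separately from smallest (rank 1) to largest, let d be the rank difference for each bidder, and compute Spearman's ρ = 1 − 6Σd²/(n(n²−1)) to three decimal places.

Ranks of variable 1: 5, 2, 1, 3, 6, 7, 4, 8
Ranks of variable 2: 1, 2, 5, 8, 6, 4, 7, 3
d = r₁ − r₂: 4, 0, -4, -5, 0, 3, -3, 5
d²: 16, 0, 16, 25, 0, 9, 9, 25; Σd² = 100
ρ = 1 − 6·100/(8·63) = 1 − 600/504 = -0.190

-0.190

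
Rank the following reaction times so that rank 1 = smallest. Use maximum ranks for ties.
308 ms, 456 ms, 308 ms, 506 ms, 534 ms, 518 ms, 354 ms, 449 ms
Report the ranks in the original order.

2, 5, 2, 6, 8, 7, 3, 4

Sorted (ascending): 308, 308, 354, 449, 456, 506, 518, 534
The 2 values of 308 occupy positions 1–2 → each gets rank 2.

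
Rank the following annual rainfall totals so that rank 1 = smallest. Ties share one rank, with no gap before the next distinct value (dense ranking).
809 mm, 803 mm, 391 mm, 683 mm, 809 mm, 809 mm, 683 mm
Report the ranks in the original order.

4, 3, 1, 2, 4, 4, 2

Sorted (ascending): 391, 683, 683, 803, 809, 809, 809
The 2 values of 683 share dense rank 2.
The 3 values of 809 share dense rank 4.
Remaining distinct values take the next consecutive integers.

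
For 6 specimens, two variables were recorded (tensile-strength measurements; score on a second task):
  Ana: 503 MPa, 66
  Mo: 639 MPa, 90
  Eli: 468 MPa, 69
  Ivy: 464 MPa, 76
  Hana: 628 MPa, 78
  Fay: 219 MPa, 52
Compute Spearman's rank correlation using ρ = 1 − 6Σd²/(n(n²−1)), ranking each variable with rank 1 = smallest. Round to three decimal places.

Ranks of variable 1: 4, 6, 3, 2, 5, 1
Ranks of variable 2: 2, 6, 3, 4, 5, 1
d = r₁ − r₂: 2, 0, 0, -2, 0, 0
d²: 4, 0, 0, 4, 0, 0; Σd² = 8
ρ = 1 − 6·8/(6·35) = 1 − 48/210 = 0.771

0.771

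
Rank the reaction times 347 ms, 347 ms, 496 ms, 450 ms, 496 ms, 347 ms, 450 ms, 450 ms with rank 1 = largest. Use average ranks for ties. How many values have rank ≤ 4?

Sorted (descending): 496, 496, 450, 450, 450, 347, 347, 347
The 2 values of 496 occupy positions 1–2 → average rank (1+2)/2 = 1.5.
The 3 values of 450 occupy positions 3–5 → average rank 4.
The 3 values of 347 occupy positions 6–8 → average rank 7.
Ranks ≤ 4: {1.5, 1.5, 4, 4, 4} → 5 values.

5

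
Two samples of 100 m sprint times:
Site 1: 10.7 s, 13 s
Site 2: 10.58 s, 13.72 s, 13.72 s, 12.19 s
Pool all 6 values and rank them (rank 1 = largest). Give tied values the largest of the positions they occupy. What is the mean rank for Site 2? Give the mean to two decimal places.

3.50

Sorted (descending): 13.72, 13.72, 13, 12.19, 10.7, 10.58
The 2 values of 13.72 occupy positions 1–2 → each gets rank 2.
Site 2 values → pooled ranks: 10.58→6, 13.72→2, 13.72→2, 12.19→4
Mean rank = (6 + 2 + 2 + 4) / 4 = 3.50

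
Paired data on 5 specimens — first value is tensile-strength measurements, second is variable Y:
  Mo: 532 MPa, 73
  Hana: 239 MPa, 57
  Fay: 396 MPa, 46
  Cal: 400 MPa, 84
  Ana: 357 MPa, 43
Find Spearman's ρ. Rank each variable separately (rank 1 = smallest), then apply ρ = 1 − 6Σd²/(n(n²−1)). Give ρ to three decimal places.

Ranks of variable 1: 5, 1, 3, 4, 2
Ranks of variable 2: 4, 3, 2, 5, 1
d = r₁ − r₂: 1, -2, 1, -1, 1
d²: 1, 4, 1, 1, 1; Σd² = 8
ρ = 1 − 6·8/(5·24) = 1 − 48/120 = 0.600

0.600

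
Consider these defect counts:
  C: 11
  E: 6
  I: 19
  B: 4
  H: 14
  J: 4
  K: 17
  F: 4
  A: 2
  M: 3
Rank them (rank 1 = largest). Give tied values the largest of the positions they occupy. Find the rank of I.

1

Sorted (descending): 19, 17, 14, 11, 6, 4, 4, 4, 3, 2
The 3 values of 4 occupy positions 6–8 → each gets rank 8.
I has value 19 → rank 1.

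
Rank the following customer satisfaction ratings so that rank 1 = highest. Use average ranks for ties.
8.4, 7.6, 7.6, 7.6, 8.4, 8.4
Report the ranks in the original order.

2, 5, 5, 5, 2, 2

Sorted (descending): 8.4, 8.4, 8.4, 7.6, 7.6, 7.6
The 3 values of 8.4 occupy positions 1–3 → average rank 2.
The 3 values of 7.6 occupy positions 4–6 → average rank 5.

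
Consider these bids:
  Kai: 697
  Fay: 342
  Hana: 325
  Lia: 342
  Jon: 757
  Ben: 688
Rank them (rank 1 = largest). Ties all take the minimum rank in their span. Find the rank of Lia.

4

Sorted (descending): 757, 697, 688, 342, 342, 325
The 2 values of 342 occupy positions 4–5 → each gets rank 4.
Lia has value 342 → rank 4.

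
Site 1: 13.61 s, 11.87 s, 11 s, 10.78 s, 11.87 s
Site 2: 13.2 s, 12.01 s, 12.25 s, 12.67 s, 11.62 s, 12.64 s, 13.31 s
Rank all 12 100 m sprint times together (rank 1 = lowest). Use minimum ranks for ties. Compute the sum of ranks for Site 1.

Sorted (ascending): 10.78, 11, 11.62, 11.87, 11.87, 12.01, 12.25, 12.64, 12.67, 13.2, 13.31, 13.61
The 2 values of 11.87 occupy positions 4–5 → each gets rank 4.
Site 1 values → pooled ranks: 13.61→12, 11.87→4, 11→2, 10.78→1, 11.87→4
Rank sum = 12 + 4 + 2 + 1 + 4 = 23

23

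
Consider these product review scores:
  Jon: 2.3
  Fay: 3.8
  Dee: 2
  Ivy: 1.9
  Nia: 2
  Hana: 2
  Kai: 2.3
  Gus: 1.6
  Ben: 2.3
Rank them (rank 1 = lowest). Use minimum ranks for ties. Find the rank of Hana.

3

Sorted (ascending): 1.6, 1.9, 2, 2, 2, 2.3, 2.3, 2.3, 3.8
The 3 values of 2 occupy positions 3–5 → each gets rank 3.
The 3 values of 2.3 occupy positions 6–8 → each gets rank 6.
Hana has value 2 → rank 3.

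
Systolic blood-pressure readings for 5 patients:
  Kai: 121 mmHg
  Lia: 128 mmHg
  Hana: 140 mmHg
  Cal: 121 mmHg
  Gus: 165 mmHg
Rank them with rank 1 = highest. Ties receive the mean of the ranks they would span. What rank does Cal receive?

Sorted (descending): 165, 140, 128, 121, 121
The 2 values of 121 occupy positions 4–5 → average rank (4+5)/2 = 4.5.
Cal has value 121 mmHg → rank 4.5.

4.5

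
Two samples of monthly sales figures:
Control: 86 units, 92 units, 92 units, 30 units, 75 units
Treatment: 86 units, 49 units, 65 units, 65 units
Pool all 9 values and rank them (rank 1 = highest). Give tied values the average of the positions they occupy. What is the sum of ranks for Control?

Sorted (descending): 92, 92, 86, 86, 75, 65, 65, 49, 30
The 2 values of 92 occupy positions 1–2 → average rank (1+2)/2 = 1.5.
The 2 values of 86 occupy positions 3–4 → average rank (3+4)/2 = 3.5.
The 2 values of 65 occupy positions 6–7 → average rank (6+7)/2 = 6.5.
Control values → pooled ranks: 86→3.5, 92→1.5, 92→1.5, 30→9, 75→5
Rank sum = 3.5 + 1.5 + 1.5 + 9 + 5 = 20.5

20.5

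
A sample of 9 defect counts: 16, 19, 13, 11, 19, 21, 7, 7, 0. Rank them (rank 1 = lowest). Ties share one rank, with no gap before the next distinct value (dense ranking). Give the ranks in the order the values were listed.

Sorted (ascending): 0, 7, 7, 11, 13, 16, 19, 19, 21
The 2 values of 7 share dense rank 2.
The 2 values of 19 share dense rank 6.
Remaining distinct values take the next consecutive integers.

5, 6, 4, 3, 6, 7, 2, 2, 1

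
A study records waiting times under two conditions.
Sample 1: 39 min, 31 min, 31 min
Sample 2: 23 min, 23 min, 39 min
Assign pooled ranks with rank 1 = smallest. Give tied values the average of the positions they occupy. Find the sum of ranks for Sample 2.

Sorted (ascending): 23, 23, 31, 31, 39, 39
The 2 values of 23 occupy positions 1–2 → average rank (1+2)/2 = 1.5.
The 2 values of 31 occupy positions 3–4 → average rank (3+4)/2 = 3.5.
The 2 values of 39 occupy positions 5–6 → average rank (5+6)/2 = 5.5.
Sample 2 values → pooled ranks: 23→1.5, 23→1.5, 39→5.5
Rank sum = 1.5 + 1.5 + 5.5 = 8.5

8.5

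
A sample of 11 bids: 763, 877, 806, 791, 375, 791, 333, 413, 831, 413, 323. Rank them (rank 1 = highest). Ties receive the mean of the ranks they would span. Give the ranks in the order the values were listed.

Sorted (descending): 877, 831, 806, 791, 791, 763, 413, 413, 375, 333, 323
The 2 values of 791 occupy positions 4–5 → average rank (4+5)/2 = 4.5.
The 2 values of 413 occupy positions 7–8 → average rank (7+8)/2 = 7.5.

6, 1, 3, 4.5, 9, 4.5, 10, 7.5, 2, 7.5, 11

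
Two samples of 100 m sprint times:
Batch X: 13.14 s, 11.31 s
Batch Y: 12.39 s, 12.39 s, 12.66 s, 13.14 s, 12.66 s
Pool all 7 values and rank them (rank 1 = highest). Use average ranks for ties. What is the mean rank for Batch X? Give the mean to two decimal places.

4.25

Sorted (descending): 13.14, 13.14, 12.66, 12.66, 12.39, 12.39, 11.31
The 2 values of 13.14 occupy positions 1–2 → average rank (1+2)/2 = 1.5.
The 2 values of 12.66 occupy positions 3–4 → average rank (3+4)/2 = 3.5.
The 2 values of 12.39 occupy positions 5–6 → average rank (5+6)/2 = 5.5.
Batch X values → pooled ranks: 13.14→1.5, 11.31→7
Mean rank = (1.5 + 7) / 2 = 4.25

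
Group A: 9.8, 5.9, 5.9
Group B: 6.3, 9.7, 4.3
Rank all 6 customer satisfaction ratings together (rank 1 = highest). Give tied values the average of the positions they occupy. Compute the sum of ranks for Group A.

Sorted (descending): 9.8, 9.7, 6.3, 5.9, 5.9, 4.3
The 2 values of 5.9 occupy positions 4–5 → average rank (4+5)/2 = 4.5.
Group A values → pooled ranks: 9.8→1, 5.9→4.5, 5.9→4.5
Rank sum = 1 + 4.5 + 4.5 = 10

10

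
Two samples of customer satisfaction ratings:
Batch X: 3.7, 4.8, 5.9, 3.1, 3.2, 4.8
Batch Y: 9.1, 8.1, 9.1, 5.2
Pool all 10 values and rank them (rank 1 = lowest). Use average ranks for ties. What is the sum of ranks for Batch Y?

33

Sorted (ascending): 3.1, 3.2, 3.7, 4.8, 4.8, 5.2, 5.9, 8.1, 9.1, 9.1
The 2 values of 4.8 occupy positions 4–5 → average rank (4+5)/2 = 4.5.
The 2 values of 9.1 occupy positions 9–10 → average rank (9+10)/2 = 9.5.
Batch Y values → pooled ranks: 9.1→9.5, 8.1→8, 9.1→9.5, 5.2→6
Rank sum = 9.5 + 8 + 9.5 + 6 = 33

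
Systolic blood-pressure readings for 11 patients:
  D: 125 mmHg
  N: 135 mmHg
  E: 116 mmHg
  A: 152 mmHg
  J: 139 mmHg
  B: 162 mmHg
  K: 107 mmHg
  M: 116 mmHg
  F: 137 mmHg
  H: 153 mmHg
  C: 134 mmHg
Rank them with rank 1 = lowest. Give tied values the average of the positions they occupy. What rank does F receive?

Sorted (ascending): 107, 116, 116, 125, 134, 135, 137, 139, 152, 153, 162
The 2 values of 116 occupy positions 2–3 → average rank (2+3)/2 = 2.5.
F has value 137 mmHg → rank 7.

7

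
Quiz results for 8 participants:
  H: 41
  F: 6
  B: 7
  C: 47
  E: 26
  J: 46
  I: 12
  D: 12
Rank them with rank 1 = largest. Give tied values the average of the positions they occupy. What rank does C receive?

Sorted (descending): 47, 46, 41, 26, 12, 12, 7, 6
The 2 values of 12 occupy positions 5–6 → average rank (5+6)/2 = 5.5.
C has value 47 → rank 1.

1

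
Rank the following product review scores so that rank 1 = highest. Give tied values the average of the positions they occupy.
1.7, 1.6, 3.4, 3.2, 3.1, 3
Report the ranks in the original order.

Sorted (descending): 3.4, 3.2, 3.1, 3, 1.7, 1.6
No ties — each value takes its position as its rank.

5, 6, 1, 2, 3, 4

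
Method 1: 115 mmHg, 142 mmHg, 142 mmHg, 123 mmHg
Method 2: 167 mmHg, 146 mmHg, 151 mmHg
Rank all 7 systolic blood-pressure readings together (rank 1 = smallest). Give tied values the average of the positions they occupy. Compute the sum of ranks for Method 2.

18

Sorted (ascending): 115, 123, 142, 142, 146, 151, 167
The 2 values of 142 occupy positions 3–4 → average rank (3+4)/2 = 3.5.
Method 2 values → pooled ranks: 167→7, 146→5, 151→6
Rank sum = 7 + 5 + 6 = 18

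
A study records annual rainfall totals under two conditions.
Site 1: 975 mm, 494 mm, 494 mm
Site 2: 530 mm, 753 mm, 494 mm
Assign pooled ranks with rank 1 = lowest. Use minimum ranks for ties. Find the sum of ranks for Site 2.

10

Sorted (ascending): 494, 494, 494, 530, 753, 975
The 3 values of 494 occupy positions 1–3 → each gets rank 1.
Site 2 values → pooled ranks: 530→4, 753→5, 494→1
Rank sum = 4 + 5 + 1 = 10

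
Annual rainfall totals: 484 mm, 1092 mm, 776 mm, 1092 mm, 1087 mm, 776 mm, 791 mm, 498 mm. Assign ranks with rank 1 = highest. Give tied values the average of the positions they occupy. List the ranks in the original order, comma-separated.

8, 1.5, 5.5, 1.5, 3, 5.5, 4, 7

Sorted (descending): 1092, 1092, 1087, 791, 776, 776, 498, 484
The 2 values of 1092 occupy positions 1–2 → average rank (1+2)/2 = 1.5.
The 2 values of 776 occupy positions 5–6 → average rank (5+6)/2 = 5.5.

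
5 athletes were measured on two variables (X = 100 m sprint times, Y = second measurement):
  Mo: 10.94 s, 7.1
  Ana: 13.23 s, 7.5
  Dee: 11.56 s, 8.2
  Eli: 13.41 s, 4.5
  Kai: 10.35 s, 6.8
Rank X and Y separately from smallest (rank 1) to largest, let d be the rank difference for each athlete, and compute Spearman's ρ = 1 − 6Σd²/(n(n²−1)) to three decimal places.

Ranks of variable 1: 2, 4, 3, 5, 1
Ranks of variable 2: 3, 4, 5, 1, 2
d = r₁ − r₂: -1, 0, -2, 4, -1
d²: 1, 0, 4, 16, 1; Σd² = 22
ρ = 1 − 6·22/(5·24) = 1 − 132/120 = -0.100

-0.100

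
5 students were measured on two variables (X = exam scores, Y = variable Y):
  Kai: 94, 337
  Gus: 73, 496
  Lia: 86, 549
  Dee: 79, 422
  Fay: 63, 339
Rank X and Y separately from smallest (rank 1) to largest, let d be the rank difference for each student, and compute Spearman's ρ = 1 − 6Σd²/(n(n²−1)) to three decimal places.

-0.100

Ranks of variable 1: 5, 2, 4, 3, 1
Ranks of variable 2: 1, 4, 5, 3, 2
d = r₁ − r₂: 4, -2, -1, 0, -1
d²: 16, 4, 1, 0, 1; Σd² = 22
ρ = 1 − 6·22/(5·24) = 1 − 132/120 = -0.100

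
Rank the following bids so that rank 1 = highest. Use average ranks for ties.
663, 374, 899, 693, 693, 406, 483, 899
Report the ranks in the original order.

5, 8, 1.5, 3.5, 3.5, 7, 6, 1.5

Sorted (descending): 899, 899, 693, 693, 663, 483, 406, 374
The 2 values of 899 occupy positions 1–2 → average rank (1+2)/2 = 1.5.
The 2 values of 693 occupy positions 3–4 → average rank (3+4)/2 = 3.5.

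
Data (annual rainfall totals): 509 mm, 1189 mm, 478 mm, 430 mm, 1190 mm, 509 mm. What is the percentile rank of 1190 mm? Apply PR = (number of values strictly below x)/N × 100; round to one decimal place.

83.3

N = 6.
Strictly below 1190: 5. Equal to 1190: 1.
PR = 5/6 × 100 = 83.3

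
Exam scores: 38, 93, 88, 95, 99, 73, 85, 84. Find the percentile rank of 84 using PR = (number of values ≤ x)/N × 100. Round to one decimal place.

37.5

N = 8.
Strictly below 84: 2. Equal to 84: 1.
PR = 3/8 × 100 = 37.5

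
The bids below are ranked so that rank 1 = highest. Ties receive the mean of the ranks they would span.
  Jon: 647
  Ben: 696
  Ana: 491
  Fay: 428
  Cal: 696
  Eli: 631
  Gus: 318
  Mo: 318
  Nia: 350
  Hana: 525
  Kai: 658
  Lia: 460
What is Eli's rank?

5

Sorted (descending): 696, 696, 658, 647, 631, 525, 491, 460, 428, 350, 318, 318
The 2 values of 696 occupy positions 1–2 → average rank (1+2)/2 = 1.5.
The 2 values of 318 occupy positions 11–12 → average rank (11+12)/2 = 11.5.
Eli has value 631 → rank 5.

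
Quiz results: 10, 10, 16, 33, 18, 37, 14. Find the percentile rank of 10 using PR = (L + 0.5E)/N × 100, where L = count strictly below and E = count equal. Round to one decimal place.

14.3

N = 7.
Strictly below 10: 0. Equal to 10: 2.
PR = (0 + 0.5·2)/7 × 100 = 14.3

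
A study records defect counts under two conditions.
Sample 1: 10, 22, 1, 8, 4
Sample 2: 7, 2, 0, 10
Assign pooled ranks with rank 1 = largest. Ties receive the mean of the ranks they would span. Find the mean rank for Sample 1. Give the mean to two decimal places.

Sorted (descending): 22, 10, 10, 8, 7, 4, 2, 1, 0
The 2 values of 10 occupy positions 2–3 → average rank (2+3)/2 = 2.5.
Sample 1 values → pooled ranks: 10→2.5, 22→1, 1→8, 8→4, 4→6
Mean rank = (2.5 + 1 + 8 + 4 + 6) / 5 = 4.30

4.30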